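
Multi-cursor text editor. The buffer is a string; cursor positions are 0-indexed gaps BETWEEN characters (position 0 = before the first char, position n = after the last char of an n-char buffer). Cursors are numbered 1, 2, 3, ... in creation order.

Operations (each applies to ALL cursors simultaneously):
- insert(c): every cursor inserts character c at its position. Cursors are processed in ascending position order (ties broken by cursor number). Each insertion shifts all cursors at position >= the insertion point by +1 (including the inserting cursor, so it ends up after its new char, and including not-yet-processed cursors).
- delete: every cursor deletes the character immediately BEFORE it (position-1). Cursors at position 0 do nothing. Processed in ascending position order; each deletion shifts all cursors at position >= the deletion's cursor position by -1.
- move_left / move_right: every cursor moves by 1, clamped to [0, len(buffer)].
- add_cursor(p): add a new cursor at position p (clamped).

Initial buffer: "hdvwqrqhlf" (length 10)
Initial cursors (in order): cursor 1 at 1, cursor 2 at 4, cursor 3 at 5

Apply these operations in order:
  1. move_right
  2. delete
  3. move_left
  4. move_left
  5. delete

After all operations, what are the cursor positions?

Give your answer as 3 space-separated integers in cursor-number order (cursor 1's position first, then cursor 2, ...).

After op 1 (move_right): buffer="hdvwqrqhlf" (len 10), cursors c1@2 c2@5 c3@6, authorship ..........
After op 2 (delete): buffer="hvwqhlf" (len 7), cursors c1@1 c2@3 c3@3, authorship .......
After op 3 (move_left): buffer="hvwqhlf" (len 7), cursors c1@0 c2@2 c3@2, authorship .......
After op 4 (move_left): buffer="hvwqhlf" (len 7), cursors c1@0 c2@1 c3@1, authorship .......
After op 5 (delete): buffer="vwqhlf" (len 6), cursors c1@0 c2@0 c3@0, authorship ......

Answer: 0 0 0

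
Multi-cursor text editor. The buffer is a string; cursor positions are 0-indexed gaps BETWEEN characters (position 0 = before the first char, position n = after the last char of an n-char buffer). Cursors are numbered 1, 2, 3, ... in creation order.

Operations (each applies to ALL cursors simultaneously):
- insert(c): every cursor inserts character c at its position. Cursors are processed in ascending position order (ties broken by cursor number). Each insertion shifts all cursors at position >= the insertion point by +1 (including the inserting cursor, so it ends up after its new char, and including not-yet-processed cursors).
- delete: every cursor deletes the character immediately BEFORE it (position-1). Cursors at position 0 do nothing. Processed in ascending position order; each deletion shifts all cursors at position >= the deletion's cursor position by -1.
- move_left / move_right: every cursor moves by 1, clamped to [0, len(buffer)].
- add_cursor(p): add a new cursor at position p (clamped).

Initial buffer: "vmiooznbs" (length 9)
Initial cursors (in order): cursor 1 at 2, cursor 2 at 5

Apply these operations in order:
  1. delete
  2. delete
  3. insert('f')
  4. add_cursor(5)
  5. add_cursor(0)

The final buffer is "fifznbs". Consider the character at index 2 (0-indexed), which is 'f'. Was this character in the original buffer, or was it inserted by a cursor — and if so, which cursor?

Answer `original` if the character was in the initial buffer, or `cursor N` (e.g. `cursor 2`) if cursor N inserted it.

Answer: cursor 2

Derivation:
After op 1 (delete): buffer="vioznbs" (len 7), cursors c1@1 c2@3, authorship .......
After op 2 (delete): buffer="iznbs" (len 5), cursors c1@0 c2@1, authorship .....
After op 3 (insert('f')): buffer="fifznbs" (len 7), cursors c1@1 c2@3, authorship 1.2....
After op 4 (add_cursor(5)): buffer="fifznbs" (len 7), cursors c1@1 c2@3 c3@5, authorship 1.2....
After op 5 (add_cursor(0)): buffer="fifznbs" (len 7), cursors c4@0 c1@1 c2@3 c3@5, authorship 1.2....
Authorship (.=original, N=cursor N): 1 . 2 . . . .
Index 2: author = 2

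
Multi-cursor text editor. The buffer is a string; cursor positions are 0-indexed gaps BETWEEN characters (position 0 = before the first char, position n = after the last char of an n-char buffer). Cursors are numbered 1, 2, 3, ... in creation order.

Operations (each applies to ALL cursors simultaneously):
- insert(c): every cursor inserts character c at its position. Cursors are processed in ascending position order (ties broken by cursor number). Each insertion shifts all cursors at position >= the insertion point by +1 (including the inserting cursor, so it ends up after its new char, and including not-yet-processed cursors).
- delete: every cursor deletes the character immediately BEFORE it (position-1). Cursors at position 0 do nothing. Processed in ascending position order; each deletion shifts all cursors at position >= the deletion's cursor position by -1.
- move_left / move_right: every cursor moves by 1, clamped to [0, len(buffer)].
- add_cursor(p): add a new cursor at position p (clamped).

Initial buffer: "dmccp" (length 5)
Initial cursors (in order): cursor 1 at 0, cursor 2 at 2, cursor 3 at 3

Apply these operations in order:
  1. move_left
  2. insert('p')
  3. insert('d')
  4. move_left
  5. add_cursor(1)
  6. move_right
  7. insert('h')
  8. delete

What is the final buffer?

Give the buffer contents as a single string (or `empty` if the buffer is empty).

After op 1 (move_left): buffer="dmccp" (len 5), cursors c1@0 c2@1 c3@2, authorship .....
After op 2 (insert('p')): buffer="pdpmpccp" (len 8), cursors c1@1 c2@3 c3@5, authorship 1.2.3...
After op 3 (insert('d')): buffer="pddpdmpdccp" (len 11), cursors c1@2 c2@5 c3@8, authorship 11.22.33...
After op 4 (move_left): buffer="pddpdmpdccp" (len 11), cursors c1@1 c2@4 c3@7, authorship 11.22.33...
After op 5 (add_cursor(1)): buffer="pddpdmpdccp" (len 11), cursors c1@1 c4@1 c2@4 c3@7, authorship 11.22.33...
After op 6 (move_right): buffer="pddpdmpdccp" (len 11), cursors c1@2 c4@2 c2@5 c3@8, authorship 11.22.33...
After op 7 (insert('h')): buffer="pdhhdpdhmpdhccp" (len 15), cursors c1@4 c4@4 c2@8 c3@12, authorship 1114.222.333...
After op 8 (delete): buffer="pddpdmpdccp" (len 11), cursors c1@2 c4@2 c2@5 c3@8, authorship 11.22.33...

Answer: pddpdmpdccp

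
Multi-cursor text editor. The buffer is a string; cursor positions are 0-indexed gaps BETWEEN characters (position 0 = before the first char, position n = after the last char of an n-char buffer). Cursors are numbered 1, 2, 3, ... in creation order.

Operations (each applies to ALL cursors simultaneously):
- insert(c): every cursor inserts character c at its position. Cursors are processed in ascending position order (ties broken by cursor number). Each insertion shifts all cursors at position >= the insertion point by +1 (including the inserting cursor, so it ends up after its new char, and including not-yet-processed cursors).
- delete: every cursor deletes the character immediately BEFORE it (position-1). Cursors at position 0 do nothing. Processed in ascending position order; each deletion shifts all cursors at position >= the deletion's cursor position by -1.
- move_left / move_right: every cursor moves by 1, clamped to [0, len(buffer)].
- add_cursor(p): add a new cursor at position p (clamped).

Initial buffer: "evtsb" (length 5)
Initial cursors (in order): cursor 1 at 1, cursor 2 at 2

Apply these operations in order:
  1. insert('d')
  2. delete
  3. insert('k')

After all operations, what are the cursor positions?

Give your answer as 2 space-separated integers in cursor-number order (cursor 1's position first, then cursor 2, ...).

Answer: 2 4

Derivation:
After op 1 (insert('d')): buffer="edvdtsb" (len 7), cursors c1@2 c2@4, authorship .1.2...
After op 2 (delete): buffer="evtsb" (len 5), cursors c1@1 c2@2, authorship .....
After op 3 (insert('k')): buffer="ekvktsb" (len 7), cursors c1@2 c2@4, authorship .1.2...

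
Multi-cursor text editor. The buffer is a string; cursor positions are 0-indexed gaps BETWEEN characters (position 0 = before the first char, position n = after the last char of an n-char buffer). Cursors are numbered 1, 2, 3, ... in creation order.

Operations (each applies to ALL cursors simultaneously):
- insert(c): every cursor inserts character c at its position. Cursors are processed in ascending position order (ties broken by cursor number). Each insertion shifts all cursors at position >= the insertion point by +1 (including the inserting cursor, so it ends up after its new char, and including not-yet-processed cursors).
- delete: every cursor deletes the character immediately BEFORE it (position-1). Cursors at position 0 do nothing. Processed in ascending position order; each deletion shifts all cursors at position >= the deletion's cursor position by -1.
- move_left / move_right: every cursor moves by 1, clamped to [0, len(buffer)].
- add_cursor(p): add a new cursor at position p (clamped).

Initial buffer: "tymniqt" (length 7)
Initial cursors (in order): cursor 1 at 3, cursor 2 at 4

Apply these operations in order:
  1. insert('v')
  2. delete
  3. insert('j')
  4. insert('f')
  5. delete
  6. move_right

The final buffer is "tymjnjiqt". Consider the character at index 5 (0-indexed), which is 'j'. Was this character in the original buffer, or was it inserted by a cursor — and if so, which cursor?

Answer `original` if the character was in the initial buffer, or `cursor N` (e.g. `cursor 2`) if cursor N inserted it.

After op 1 (insert('v')): buffer="tymvnviqt" (len 9), cursors c1@4 c2@6, authorship ...1.2...
After op 2 (delete): buffer="tymniqt" (len 7), cursors c1@3 c2@4, authorship .......
After op 3 (insert('j')): buffer="tymjnjiqt" (len 9), cursors c1@4 c2@6, authorship ...1.2...
After op 4 (insert('f')): buffer="tymjfnjfiqt" (len 11), cursors c1@5 c2@8, authorship ...11.22...
After op 5 (delete): buffer="tymjnjiqt" (len 9), cursors c1@4 c2@6, authorship ...1.2...
After op 6 (move_right): buffer="tymjnjiqt" (len 9), cursors c1@5 c2@7, authorship ...1.2...
Authorship (.=original, N=cursor N): . . . 1 . 2 . . .
Index 5: author = 2

Answer: cursor 2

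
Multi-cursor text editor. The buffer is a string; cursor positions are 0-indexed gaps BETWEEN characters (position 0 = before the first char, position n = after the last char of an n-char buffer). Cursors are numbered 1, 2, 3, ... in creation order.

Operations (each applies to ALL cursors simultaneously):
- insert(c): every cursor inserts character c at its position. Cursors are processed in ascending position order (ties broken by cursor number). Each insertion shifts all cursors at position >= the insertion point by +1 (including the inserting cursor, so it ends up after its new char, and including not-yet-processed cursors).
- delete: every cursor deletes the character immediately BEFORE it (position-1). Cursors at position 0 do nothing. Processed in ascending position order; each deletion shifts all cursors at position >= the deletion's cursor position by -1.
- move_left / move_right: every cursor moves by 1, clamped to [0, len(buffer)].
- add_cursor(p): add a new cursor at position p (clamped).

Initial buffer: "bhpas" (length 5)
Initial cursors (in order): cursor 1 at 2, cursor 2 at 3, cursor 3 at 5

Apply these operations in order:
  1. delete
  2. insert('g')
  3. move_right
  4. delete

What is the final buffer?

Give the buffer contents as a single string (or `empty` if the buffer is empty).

Answer: bg

Derivation:
After op 1 (delete): buffer="ba" (len 2), cursors c1@1 c2@1 c3@2, authorship ..
After op 2 (insert('g')): buffer="bggag" (len 5), cursors c1@3 c2@3 c3@5, authorship .12.3
After op 3 (move_right): buffer="bggag" (len 5), cursors c1@4 c2@4 c3@5, authorship .12.3
After op 4 (delete): buffer="bg" (len 2), cursors c1@2 c2@2 c3@2, authorship .1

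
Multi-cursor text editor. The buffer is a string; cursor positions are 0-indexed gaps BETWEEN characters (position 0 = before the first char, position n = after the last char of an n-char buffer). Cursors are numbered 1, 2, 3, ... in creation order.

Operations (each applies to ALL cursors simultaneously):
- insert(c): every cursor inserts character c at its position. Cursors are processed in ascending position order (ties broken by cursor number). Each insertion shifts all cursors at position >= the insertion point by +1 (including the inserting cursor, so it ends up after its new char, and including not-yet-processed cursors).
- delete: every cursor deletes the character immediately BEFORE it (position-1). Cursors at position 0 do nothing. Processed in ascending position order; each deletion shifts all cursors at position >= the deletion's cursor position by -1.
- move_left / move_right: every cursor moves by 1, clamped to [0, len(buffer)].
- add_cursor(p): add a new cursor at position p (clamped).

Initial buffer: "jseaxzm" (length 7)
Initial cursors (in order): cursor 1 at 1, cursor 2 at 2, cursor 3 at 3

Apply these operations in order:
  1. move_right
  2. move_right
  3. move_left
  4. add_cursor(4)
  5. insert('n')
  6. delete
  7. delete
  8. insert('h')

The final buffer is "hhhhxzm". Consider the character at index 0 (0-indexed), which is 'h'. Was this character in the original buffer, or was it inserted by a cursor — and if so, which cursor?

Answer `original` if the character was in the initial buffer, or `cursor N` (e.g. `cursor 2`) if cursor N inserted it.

Answer: cursor 1

Derivation:
After op 1 (move_right): buffer="jseaxzm" (len 7), cursors c1@2 c2@3 c3@4, authorship .......
After op 2 (move_right): buffer="jseaxzm" (len 7), cursors c1@3 c2@4 c3@5, authorship .......
After op 3 (move_left): buffer="jseaxzm" (len 7), cursors c1@2 c2@3 c3@4, authorship .......
After op 4 (add_cursor(4)): buffer="jseaxzm" (len 7), cursors c1@2 c2@3 c3@4 c4@4, authorship .......
After op 5 (insert('n')): buffer="jsnenannxzm" (len 11), cursors c1@3 c2@5 c3@8 c4@8, authorship ..1.2.34...
After op 6 (delete): buffer="jseaxzm" (len 7), cursors c1@2 c2@3 c3@4 c4@4, authorship .......
After op 7 (delete): buffer="xzm" (len 3), cursors c1@0 c2@0 c3@0 c4@0, authorship ...
After op 8 (insert('h')): buffer="hhhhxzm" (len 7), cursors c1@4 c2@4 c3@4 c4@4, authorship 1234...
Authorship (.=original, N=cursor N): 1 2 3 4 . . .
Index 0: author = 1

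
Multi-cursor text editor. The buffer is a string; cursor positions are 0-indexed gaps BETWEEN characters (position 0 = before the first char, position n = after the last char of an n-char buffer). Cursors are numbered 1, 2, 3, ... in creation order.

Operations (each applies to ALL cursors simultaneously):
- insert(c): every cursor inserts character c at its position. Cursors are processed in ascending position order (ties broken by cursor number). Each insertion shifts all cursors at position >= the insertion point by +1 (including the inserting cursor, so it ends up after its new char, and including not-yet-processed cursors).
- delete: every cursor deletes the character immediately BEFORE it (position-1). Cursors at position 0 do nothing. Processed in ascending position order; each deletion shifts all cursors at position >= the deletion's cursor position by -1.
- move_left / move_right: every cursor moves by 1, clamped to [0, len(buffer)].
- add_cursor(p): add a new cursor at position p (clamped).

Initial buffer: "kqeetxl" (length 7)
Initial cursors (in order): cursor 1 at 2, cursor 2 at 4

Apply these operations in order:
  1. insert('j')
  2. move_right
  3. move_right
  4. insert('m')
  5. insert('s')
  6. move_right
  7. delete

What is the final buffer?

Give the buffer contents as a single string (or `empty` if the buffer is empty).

After op 1 (insert('j')): buffer="kqjeejtxl" (len 9), cursors c1@3 c2@6, authorship ..1..2...
After op 2 (move_right): buffer="kqjeejtxl" (len 9), cursors c1@4 c2@7, authorship ..1..2...
After op 3 (move_right): buffer="kqjeejtxl" (len 9), cursors c1@5 c2@8, authorship ..1..2...
After op 4 (insert('m')): buffer="kqjeemjtxml" (len 11), cursors c1@6 c2@10, authorship ..1..12..2.
After op 5 (insert('s')): buffer="kqjeemsjtxmsl" (len 13), cursors c1@7 c2@12, authorship ..1..112..22.
After op 6 (move_right): buffer="kqjeemsjtxmsl" (len 13), cursors c1@8 c2@13, authorship ..1..112..22.
After op 7 (delete): buffer="kqjeemstxms" (len 11), cursors c1@7 c2@11, authorship ..1..11..22

Answer: kqjeemstxms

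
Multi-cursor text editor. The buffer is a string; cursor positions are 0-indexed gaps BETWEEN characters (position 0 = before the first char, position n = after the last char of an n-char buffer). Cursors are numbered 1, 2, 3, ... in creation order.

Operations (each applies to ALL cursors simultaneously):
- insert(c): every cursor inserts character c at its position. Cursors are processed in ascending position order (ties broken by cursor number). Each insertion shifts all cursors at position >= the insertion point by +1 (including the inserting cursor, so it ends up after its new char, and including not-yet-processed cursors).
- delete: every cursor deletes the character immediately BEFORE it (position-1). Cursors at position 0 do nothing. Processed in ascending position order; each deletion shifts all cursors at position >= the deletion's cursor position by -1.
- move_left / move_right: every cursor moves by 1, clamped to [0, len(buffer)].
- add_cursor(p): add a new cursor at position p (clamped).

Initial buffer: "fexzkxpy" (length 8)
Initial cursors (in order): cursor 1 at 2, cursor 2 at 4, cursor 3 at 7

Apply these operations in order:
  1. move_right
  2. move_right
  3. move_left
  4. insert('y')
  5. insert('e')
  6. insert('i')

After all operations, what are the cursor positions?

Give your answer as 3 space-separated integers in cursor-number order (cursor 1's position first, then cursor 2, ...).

Answer: 6 11 16

Derivation:
After op 1 (move_right): buffer="fexzkxpy" (len 8), cursors c1@3 c2@5 c3@8, authorship ........
After op 2 (move_right): buffer="fexzkxpy" (len 8), cursors c1@4 c2@6 c3@8, authorship ........
After op 3 (move_left): buffer="fexzkxpy" (len 8), cursors c1@3 c2@5 c3@7, authorship ........
After op 4 (insert('y')): buffer="fexyzkyxpyy" (len 11), cursors c1@4 c2@7 c3@10, authorship ...1..2..3.
After op 5 (insert('e')): buffer="fexyezkyexpyey" (len 14), cursors c1@5 c2@9 c3@13, authorship ...11..22..33.
After op 6 (insert('i')): buffer="fexyeizkyeixpyeiy" (len 17), cursors c1@6 c2@11 c3@16, authorship ...111..222..333.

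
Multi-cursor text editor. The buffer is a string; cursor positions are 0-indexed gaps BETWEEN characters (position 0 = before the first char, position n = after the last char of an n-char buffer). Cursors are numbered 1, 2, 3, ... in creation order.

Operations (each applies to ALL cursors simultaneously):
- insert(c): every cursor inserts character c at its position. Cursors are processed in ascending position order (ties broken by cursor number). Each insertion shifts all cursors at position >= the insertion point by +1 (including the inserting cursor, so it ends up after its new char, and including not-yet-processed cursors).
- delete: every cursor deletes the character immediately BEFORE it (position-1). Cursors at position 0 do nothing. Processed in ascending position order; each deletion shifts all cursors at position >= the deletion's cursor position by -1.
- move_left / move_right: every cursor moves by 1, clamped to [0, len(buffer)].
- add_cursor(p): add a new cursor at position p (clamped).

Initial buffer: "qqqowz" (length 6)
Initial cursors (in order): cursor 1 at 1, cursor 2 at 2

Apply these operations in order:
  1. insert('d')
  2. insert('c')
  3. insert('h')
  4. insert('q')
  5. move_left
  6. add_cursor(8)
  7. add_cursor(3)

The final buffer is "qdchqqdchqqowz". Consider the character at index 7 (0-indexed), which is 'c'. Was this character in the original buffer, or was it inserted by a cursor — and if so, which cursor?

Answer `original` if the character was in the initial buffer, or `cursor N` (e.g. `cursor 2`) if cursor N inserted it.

After op 1 (insert('d')): buffer="qdqdqowz" (len 8), cursors c1@2 c2@4, authorship .1.2....
After op 2 (insert('c')): buffer="qdcqdcqowz" (len 10), cursors c1@3 c2@6, authorship .11.22....
After op 3 (insert('h')): buffer="qdchqdchqowz" (len 12), cursors c1@4 c2@8, authorship .111.222....
After op 4 (insert('q')): buffer="qdchqqdchqqowz" (len 14), cursors c1@5 c2@10, authorship .1111.2222....
After op 5 (move_left): buffer="qdchqqdchqqowz" (len 14), cursors c1@4 c2@9, authorship .1111.2222....
After op 6 (add_cursor(8)): buffer="qdchqqdchqqowz" (len 14), cursors c1@4 c3@8 c2@9, authorship .1111.2222....
After op 7 (add_cursor(3)): buffer="qdchqqdchqqowz" (len 14), cursors c4@3 c1@4 c3@8 c2@9, authorship .1111.2222....
Authorship (.=original, N=cursor N): . 1 1 1 1 . 2 2 2 2 . . . .
Index 7: author = 2

Answer: cursor 2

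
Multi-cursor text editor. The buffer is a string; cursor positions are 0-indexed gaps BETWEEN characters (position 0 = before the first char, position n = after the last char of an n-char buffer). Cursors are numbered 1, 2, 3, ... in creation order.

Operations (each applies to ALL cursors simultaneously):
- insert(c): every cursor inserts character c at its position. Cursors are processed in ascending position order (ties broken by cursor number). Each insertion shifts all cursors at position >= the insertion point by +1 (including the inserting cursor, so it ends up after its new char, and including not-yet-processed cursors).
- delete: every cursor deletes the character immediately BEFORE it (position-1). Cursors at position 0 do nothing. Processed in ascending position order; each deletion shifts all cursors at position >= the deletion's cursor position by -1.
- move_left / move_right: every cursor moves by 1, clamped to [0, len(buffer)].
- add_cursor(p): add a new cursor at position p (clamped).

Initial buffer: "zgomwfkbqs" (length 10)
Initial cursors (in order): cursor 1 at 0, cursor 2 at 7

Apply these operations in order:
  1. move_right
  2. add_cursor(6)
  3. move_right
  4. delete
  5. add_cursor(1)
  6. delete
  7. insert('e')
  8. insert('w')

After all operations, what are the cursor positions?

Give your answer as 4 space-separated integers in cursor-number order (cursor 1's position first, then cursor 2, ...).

After op 1 (move_right): buffer="zgomwfkbqs" (len 10), cursors c1@1 c2@8, authorship ..........
After op 2 (add_cursor(6)): buffer="zgomwfkbqs" (len 10), cursors c1@1 c3@6 c2@8, authorship ..........
After op 3 (move_right): buffer="zgomwfkbqs" (len 10), cursors c1@2 c3@7 c2@9, authorship ..........
After op 4 (delete): buffer="zomwfbs" (len 7), cursors c1@1 c3@5 c2@6, authorship .......
After op 5 (add_cursor(1)): buffer="zomwfbs" (len 7), cursors c1@1 c4@1 c3@5 c2@6, authorship .......
After op 6 (delete): buffer="omws" (len 4), cursors c1@0 c4@0 c2@3 c3@3, authorship ....
After op 7 (insert('e')): buffer="eeomwees" (len 8), cursors c1@2 c4@2 c2@7 c3@7, authorship 14...23.
After op 8 (insert('w')): buffer="eewwomweewws" (len 12), cursors c1@4 c4@4 c2@11 c3@11, authorship 1414...2323.

Answer: 4 11 11 4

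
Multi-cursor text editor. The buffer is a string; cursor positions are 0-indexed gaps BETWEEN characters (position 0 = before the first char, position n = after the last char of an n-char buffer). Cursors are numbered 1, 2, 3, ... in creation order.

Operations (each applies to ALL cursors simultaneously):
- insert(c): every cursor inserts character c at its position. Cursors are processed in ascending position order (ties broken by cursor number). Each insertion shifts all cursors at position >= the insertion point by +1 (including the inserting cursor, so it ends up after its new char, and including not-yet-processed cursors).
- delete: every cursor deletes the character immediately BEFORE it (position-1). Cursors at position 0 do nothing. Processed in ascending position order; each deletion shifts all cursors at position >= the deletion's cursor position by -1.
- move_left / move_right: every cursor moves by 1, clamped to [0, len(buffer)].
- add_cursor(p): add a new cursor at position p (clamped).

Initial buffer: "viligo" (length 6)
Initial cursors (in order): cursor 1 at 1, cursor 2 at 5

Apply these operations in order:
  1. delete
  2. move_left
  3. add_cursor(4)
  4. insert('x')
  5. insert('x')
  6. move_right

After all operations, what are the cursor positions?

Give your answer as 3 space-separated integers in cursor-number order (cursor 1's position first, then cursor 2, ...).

After op 1 (delete): buffer="ilio" (len 4), cursors c1@0 c2@3, authorship ....
After op 2 (move_left): buffer="ilio" (len 4), cursors c1@0 c2@2, authorship ....
After op 3 (add_cursor(4)): buffer="ilio" (len 4), cursors c1@0 c2@2 c3@4, authorship ....
After op 4 (insert('x')): buffer="xilxiox" (len 7), cursors c1@1 c2@4 c3@7, authorship 1..2..3
After op 5 (insert('x')): buffer="xxilxxioxx" (len 10), cursors c1@2 c2@6 c3@10, authorship 11..22..33
After op 6 (move_right): buffer="xxilxxioxx" (len 10), cursors c1@3 c2@7 c3@10, authorship 11..22..33

Answer: 3 7 10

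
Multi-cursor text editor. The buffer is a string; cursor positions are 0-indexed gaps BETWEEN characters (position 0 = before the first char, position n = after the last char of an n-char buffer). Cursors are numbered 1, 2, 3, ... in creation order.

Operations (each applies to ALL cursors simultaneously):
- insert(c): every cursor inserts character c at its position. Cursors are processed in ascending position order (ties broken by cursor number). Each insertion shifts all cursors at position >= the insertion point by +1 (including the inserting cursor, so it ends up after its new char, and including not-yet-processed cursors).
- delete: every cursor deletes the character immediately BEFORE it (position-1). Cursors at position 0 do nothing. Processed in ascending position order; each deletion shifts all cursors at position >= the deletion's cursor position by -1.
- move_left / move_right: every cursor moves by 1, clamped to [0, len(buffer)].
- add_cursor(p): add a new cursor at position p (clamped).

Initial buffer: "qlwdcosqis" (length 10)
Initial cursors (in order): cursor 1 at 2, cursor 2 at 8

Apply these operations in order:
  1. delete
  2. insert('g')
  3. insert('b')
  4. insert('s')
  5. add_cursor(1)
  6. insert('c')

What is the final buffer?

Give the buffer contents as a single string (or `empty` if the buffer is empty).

After op 1 (delete): buffer="qwdcosis" (len 8), cursors c1@1 c2@6, authorship ........
After op 2 (insert('g')): buffer="qgwdcosgis" (len 10), cursors c1@2 c2@8, authorship .1.....2..
After op 3 (insert('b')): buffer="qgbwdcosgbis" (len 12), cursors c1@3 c2@10, authorship .11.....22..
After op 4 (insert('s')): buffer="qgbswdcosgbsis" (len 14), cursors c1@4 c2@12, authorship .111.....222..
After op 5 (add_cursor(1)): buffer="qgbswdcosgbsis" (len 14), cursors c3@1 c1@4 c2@12, authorship .111.....222..
After op 6 (insert('c')): buffer="qcgbscwdcosgbscis" (len 17), cursors c3@2 c1@6 c2@15, authorship .31111.....2222..

Answer: qcgbscwdcosgbscis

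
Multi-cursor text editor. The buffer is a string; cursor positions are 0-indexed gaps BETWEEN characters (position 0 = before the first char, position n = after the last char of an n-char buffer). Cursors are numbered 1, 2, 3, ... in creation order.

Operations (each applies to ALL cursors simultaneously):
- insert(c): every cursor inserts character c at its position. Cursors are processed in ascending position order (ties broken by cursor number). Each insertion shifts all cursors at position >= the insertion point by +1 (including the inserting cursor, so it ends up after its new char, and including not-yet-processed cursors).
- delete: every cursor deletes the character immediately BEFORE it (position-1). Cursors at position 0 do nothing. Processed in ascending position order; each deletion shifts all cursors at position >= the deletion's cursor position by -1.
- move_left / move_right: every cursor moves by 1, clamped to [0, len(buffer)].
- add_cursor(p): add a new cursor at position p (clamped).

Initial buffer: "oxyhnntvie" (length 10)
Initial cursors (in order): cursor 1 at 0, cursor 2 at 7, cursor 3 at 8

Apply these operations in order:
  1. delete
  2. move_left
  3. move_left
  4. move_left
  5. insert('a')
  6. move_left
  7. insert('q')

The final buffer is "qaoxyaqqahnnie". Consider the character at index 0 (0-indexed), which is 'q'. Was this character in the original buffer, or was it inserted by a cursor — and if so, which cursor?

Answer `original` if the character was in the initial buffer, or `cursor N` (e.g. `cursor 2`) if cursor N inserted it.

Answer: cursor 1

Derivation:
After op 1 (delete): buffer="oxyhnnie" (len 8), cursors c1@0 c2@6 c3@6, authorship ........
After op 2 (move_left): buffer="oxyhnnie" (len 8), cursors c1@0 c2@5 c3@5, authorship ........
After op 3 (move_left): buffer="oxyhnnie" (len 8), cursors c1@0 c2@4 c3@4, authorship ........
After op 4 (move_left): buffer="oxyhnnie" (len 8), cursors c1@0 c2@3 c3@3, authorship ........
After op 5 (insert('a')): buffer="aoxyaahnnie" (len 11), cursors c1@1 c2@6 c3@6, authorship 1...23.....
After op 6 (move_left): buffer="aoxyaahnnie" (len 11), cursors c1@0 c2@5 c3@5, authorship 1...23.....
After op 7 (insert('q')): buffer="qaoxyaqqahnnie" (len 14), cursors c1@1 c2@8 c3@8, authorship 11...2233.....
Authorship (.=original, N=cursor N): 1 1 . . . 2 2 3 3 . . . . .
Index 0: author = 1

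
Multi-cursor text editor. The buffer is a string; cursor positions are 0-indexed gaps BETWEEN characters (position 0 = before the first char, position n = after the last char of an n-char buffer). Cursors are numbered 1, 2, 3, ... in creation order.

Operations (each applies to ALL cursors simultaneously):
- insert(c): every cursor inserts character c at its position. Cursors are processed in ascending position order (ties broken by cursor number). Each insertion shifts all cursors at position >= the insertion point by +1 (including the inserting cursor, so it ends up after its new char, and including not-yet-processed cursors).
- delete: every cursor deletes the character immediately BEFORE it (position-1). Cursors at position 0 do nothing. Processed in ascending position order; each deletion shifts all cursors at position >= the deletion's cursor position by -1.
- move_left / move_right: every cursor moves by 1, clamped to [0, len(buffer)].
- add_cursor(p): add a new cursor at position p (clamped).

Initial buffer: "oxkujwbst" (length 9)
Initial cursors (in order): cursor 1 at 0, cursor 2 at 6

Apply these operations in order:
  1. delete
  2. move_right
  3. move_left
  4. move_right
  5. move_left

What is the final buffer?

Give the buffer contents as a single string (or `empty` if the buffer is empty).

Answer: oxkujbst

Derivation:
After op 1 (delete): buffer="oxkujbst" (len 8), cursors c1@0 c2@5, authorship ........
After op 2 (move_right): buffer="oxkujbst" (len 8), cursors c1@1 c2@6, authorship ........
After op 3 (move_left): buffer="oxkujbst" (len 8), cursors c1@0 c2@5, authorship ........
After op 4 (move_right): buffer="oxkujbst" (len 8), cursors c1@1 c2@6, authorship ........
After op 5 (move_left): buffer="oxkujbst" (len 8), cursors c1@0 c2@5, authorship ........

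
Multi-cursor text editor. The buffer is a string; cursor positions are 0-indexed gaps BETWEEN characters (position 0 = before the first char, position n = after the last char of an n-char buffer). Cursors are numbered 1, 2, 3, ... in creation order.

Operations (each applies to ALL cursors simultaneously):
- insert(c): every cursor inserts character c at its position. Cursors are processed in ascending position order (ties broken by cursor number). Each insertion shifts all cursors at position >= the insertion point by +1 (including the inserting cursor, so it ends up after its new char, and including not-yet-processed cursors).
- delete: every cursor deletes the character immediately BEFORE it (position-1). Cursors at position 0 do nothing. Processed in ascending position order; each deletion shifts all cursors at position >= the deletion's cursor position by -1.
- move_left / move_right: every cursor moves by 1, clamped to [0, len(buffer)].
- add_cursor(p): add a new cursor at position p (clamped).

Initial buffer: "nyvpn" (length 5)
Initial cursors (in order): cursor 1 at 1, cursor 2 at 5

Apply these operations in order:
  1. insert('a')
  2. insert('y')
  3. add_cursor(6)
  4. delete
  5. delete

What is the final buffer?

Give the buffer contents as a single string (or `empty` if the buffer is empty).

After op 1 (insert('a')): buffer="nayvpna" (len 7), cursors c1@2 c2@7, authorship .1....2
After op 2 (insert('y')): buffer="nayyvpnay" (len 9), cursors c1@3 c2@9, authorship .11....22
After op 3 (add_cursor(6)): buffer="nayyvpnay" (len 9), cursors c1@3 c3@6 c2@9, authorship .11....22
After op 4 (delete): buffer="nayvna" (len 6), cursors c1@2 c3@4 c2@6, authorship .1...2
After op 5 (delete): buffer="nyn" (len 3), cursors c1@1 c3@2 c2@3, authorship ...

Answer: nyn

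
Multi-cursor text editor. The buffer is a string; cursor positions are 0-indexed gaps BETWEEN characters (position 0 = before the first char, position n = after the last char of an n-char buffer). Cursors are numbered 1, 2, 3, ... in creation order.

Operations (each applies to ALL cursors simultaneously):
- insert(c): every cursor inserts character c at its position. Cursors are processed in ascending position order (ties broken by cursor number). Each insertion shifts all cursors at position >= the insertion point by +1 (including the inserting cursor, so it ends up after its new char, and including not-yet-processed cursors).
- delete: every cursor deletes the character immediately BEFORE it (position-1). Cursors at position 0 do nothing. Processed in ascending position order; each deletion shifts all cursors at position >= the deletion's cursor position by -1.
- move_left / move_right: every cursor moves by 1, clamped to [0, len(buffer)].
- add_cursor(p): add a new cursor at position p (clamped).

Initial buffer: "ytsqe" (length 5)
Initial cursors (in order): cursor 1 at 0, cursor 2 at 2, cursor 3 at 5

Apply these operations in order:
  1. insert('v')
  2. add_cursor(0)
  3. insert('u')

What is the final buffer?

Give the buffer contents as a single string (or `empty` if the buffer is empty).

Answer: uvuytvusqevu

Derivation:
After op 1 (insert('v')): buffer="vytvsqev" (len 8), cursors c1@1 c2@4 c3@8, authorship 1..2...3
After op 2 (add_cursor(0)): buffer="vytvsqev" (len 8), cursors c4@0 c1@1 c2@4 c3@8, authorship 1..2...3
After op 3 (insert('u')): buffer="uvuytvusqevu" (len 12), cursors c4@1 c1@3 c2@7 c3@12, authorship 411..22...33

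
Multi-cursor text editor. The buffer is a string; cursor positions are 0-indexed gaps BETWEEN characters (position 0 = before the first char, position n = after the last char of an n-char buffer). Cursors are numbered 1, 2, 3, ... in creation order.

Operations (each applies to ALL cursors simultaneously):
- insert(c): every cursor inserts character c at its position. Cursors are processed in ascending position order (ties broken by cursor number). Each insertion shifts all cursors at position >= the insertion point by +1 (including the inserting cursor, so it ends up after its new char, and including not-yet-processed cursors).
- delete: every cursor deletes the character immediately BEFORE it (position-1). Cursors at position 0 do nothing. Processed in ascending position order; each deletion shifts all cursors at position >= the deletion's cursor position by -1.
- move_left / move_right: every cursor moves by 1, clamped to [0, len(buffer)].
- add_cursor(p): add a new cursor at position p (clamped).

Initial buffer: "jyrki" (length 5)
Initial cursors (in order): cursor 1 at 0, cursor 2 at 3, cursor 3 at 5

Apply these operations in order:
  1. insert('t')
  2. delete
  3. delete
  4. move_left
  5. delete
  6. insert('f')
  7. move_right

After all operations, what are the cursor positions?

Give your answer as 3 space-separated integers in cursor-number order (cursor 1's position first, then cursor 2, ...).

Answer: 4 4 4

Derivation:
After op 1 (insert('t')): buffer="tjyrtkit" (len 8), cursors c1@1 c2@5 c3@8, authorship 1...2..3
After op 2 (delete): buffer="jyrki" (len 5), cursors c1@0 c2@3 c3@5, authorship .....
After op 3 (delete): buffer="jyk" (len 3), cursors c1@0 c2@2 c3@3, authorship ...
After op 4 (move_left): buffer="jyk" (len 3), cursors c1@0 c2@1 c3@2, authorship ...
After op 5 (delete): buffer="k" (len 1), cursors c1@0 c2@0 c3@0, authorship .
After op 6 (insert('f')): buffer="fffk" (len 4), cursors c1@3 c2@3 c3@3, authorship 123.
After op 7 (move_right): buffer="fffk" (len 4), cursors c1@4 c2@4 c3@4, authorship 123.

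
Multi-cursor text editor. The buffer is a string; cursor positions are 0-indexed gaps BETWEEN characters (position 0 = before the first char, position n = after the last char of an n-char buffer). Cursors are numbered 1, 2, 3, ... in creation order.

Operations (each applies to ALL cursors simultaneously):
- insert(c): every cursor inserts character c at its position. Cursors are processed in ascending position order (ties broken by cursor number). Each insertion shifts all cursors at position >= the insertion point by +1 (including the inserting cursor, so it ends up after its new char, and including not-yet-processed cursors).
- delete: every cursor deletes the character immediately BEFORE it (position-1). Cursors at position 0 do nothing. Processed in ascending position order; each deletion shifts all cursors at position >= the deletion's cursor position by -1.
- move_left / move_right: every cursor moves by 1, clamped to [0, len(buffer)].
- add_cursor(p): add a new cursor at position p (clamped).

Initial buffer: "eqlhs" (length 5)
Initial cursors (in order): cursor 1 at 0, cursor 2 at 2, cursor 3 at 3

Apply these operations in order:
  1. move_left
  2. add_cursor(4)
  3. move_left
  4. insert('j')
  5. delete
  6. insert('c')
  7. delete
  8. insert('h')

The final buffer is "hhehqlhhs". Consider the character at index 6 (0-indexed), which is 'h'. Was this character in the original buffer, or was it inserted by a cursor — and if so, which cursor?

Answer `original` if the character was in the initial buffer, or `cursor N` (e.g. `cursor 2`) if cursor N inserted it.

Answer: cursor 4

Derivation:
After op 1 (move_left): buffer="eqlhs" (len 5), cursors c1@0 c2@1 c3@2, authorship .....
After op 2 (add_cursor(4)): buffer="eqlhs" (len 5), cursors c1@0 c2@1 c3@2 c4@4, authorship .....
After op 3 (move_left): buffer="eqlhs" (len 5), cursors c1@0 c2@0 c3@1 c4@3, authorship .....
After op 4 (insert('j')): buffer="jjejqljhs" (len 9), cursors c1@2 c2@2 c3@4 c4@7, authorship 12.3..4..
After op 5 (delete): buffer="eqlhs" (len 5), cursors c1@0 c2@0 c3@1 c4@3, authorship .....
After op 6 (insert('c')): buffer="ccecqlchs" (len 9), cursors c1@2 c2@2 c3@4 c4@7, authorship 12.3..4..
After op 7 (delete): buffer="eqlhs" (len 5), cursors c1@0 c2@0 c3@1 c4@3, authorship .....
After op 8 (insert('h')): buffer="hhehqlhhs" (len 9), cursors c1@2 c2@2 c3@4 c4@7, authorship 12.3..4..
Authorship (.=original, N=cursor N): 1 2 . 3 . . 4 . .
Index 6: author = 4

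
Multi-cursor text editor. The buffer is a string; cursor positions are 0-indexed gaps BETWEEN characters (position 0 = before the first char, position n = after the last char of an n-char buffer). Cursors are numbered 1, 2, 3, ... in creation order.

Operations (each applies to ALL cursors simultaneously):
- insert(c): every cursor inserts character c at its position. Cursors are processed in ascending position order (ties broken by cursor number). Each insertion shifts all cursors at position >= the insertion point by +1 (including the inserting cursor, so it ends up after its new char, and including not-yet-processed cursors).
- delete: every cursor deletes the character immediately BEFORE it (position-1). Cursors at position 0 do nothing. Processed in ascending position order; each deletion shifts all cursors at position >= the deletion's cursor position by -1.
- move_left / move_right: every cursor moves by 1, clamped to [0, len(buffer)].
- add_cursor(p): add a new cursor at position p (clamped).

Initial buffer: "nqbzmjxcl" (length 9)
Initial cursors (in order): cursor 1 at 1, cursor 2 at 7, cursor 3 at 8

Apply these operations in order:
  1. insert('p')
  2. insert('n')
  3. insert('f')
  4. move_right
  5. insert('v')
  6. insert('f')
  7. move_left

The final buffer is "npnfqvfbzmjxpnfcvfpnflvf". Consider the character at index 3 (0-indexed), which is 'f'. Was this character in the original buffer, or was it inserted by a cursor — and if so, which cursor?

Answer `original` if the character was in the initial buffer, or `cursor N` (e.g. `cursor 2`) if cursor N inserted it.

After op 1 (insert('p')): buffer="npqbzmjxpcpl" (len 12), cursors c1@2 c2@9 c3@11, authorship .1......2.3.
After op 2 (insert('n')): buffer="npnqbzmjxpncpnl" (len 15), cursors c1@3 c2@11 c3@14, authorship .11......22.33.
After op 3 (insert('f')): buffer="npnfqbzmjxpnfcpnfl" (len 18), cursors c1@4 c2@13 c3@17, authorship .111......222.333.
After op 4 (move_right): buffer="npnfqbzmjxpnfcpnfl" (len 18), cursors c1@5 c2@14 c3@18, authorship .111......222.333.
After op 5 (insert('v')): buffer="npnfqvbzmjxpnfcvpnflv" (len 21), cursors c1@6 c2@16 c3@21, authorship .111.1.....222.2333.3
After op 6 (insert('f')): buffer="npnfqvfbzmjxpnfcvfpnflvf" (len 24), cursors c1@7 c2@18 c3@24, authorship .111.11.....222.22333.33
After op 7 (move_left): buffer="npnfqvfbzmjxpnfcvfpnflvf" (len 24), cursors c1@6 c2@17 c3@23, authorship .111.11.....222.22333.33
Authorship (.=original, N=cursor N): . 1 1 1 . 1 1 . . . . . 2 2 2 . 2 2 3 3 3 . 3 3
Index 3: author = 1

Answer: cursor 1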